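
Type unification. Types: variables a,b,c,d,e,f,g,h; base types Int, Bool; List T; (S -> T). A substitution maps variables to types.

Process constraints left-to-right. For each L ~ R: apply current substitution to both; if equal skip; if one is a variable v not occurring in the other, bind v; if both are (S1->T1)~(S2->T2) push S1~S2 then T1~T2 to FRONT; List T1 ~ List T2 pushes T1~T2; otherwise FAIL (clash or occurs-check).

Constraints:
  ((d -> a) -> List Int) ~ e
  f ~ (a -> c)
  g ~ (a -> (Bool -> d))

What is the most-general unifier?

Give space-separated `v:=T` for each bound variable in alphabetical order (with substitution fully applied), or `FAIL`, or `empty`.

Answer: e:=((d -> a) -> List Int) f:=(a -> c) g:=(a -> (Bool -> d))

Derivation:
step 1: unify ((d -> a) -> List Int) ~ e  [subst: {-} | 2 pending]
  bind e := ((d -> a) -> List Int)
step 2: unify f ~ (a -> c)  [subst: {e:=((d -> a) -> List Int)} | 1 pending]
  bind f := (a -> c)
step 3: unify g ~ (a -> (Bool -> d))  [subst: {e:=((d -> a) -> List Int), f:=(a -> c)} | 0 pending]
  bind g := (a -> (Bool -> d))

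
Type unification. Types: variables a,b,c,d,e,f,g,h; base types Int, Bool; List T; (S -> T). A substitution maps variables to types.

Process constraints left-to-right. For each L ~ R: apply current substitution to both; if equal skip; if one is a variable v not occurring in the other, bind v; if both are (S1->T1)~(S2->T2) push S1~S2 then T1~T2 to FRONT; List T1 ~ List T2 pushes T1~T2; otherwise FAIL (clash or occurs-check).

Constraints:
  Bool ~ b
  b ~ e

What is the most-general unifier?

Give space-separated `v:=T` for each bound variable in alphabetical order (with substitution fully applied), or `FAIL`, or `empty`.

step 1: unify Bool ~ b  [subst: {-} | 1 pending]
  bind b := Bool
step 2: unify Bool ~ e  [subst: {b:=Bool} | 0 pending]
  bind e := Bool

Answer: b:=Bool e:=Bool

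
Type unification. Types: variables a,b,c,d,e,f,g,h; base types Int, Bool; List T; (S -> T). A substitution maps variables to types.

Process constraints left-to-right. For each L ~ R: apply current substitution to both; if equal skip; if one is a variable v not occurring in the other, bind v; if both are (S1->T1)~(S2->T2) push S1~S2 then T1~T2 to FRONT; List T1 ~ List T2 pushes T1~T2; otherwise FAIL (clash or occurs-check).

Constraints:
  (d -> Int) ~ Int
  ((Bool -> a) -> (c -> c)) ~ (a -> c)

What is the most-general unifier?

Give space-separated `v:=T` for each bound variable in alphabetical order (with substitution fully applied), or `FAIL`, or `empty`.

step 1: unify (d -> Int) ~ Int  [subst: {-} | 1 pending]
  clash: (d -> Int) vs Int

Answer: FAIL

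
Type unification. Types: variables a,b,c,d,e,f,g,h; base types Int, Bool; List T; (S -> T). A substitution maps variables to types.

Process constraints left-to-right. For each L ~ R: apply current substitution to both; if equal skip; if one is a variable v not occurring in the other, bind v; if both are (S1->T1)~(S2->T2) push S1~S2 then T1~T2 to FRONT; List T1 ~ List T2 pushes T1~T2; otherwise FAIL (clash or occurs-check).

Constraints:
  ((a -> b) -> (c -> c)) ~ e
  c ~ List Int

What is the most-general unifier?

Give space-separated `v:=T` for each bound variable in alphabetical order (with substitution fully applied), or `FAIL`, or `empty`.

step 1: unify ((a -> b) -> (c -> c)) ~ e  [subst: {-} | 1 pending]
  bind e := ((a -> b) -> (c -> c))
step 2: unify c ~ List Int  [subst: {e:=((a -> b) -> (c -> c))} | 0 pending]
  bind c := List Int

Answer: c:=List Int e:=((a -> b) -> (List Int -> List Int))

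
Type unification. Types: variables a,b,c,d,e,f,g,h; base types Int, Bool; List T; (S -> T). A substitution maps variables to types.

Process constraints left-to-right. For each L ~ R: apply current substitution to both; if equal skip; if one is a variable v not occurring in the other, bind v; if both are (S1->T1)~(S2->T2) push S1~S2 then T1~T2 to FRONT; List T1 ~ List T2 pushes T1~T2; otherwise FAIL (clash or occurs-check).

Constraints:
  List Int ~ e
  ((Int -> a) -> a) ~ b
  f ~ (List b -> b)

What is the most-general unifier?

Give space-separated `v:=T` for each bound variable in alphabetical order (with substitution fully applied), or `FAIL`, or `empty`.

step 1: unify List Int ~ e  [subst: {-} | 2 pending]
  bind e := List Int
step 2: unify ((Int -> a) -> a) ~ b  [subst: {e:=List Int} | 1 pending]
  bind b := ((Int -> a) -> a)
step 3: unify f ~ (List ((Int -> a) -> a) -> ((Int -> a) -> a))  [subst: {e:=List Int, b:=((Int -> a) -> a)} | 0 pending]
  bind f := (List ((Int -> a) -> a) -> ((Int -> a) -> a))

Answer: b:=((Int -> a) -> a) e:=List Int f:=(List ((Int -> a) -> a) -> ((Int -> a) -> a))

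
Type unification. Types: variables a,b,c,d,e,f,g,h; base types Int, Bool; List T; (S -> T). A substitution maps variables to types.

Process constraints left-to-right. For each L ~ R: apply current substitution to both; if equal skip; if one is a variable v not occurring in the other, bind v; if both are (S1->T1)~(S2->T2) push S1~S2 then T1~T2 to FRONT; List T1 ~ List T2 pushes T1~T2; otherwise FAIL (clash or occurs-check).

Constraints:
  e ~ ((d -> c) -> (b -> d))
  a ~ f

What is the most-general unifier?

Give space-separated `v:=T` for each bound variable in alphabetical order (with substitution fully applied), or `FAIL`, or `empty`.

Answer: a:=f e:=((d -> c) -> (b -> d))

Derivation:
step 1: unify e ~ ((d -> c) -> (b -> d))  [subst: {-} | 1 pending]
  bind e := ((d -> c) -> (b -> d))
step 2: unify a ~ f  [subst: {e:=((d -> c) -> (b -> d))} | 0 pending]
  bind a := f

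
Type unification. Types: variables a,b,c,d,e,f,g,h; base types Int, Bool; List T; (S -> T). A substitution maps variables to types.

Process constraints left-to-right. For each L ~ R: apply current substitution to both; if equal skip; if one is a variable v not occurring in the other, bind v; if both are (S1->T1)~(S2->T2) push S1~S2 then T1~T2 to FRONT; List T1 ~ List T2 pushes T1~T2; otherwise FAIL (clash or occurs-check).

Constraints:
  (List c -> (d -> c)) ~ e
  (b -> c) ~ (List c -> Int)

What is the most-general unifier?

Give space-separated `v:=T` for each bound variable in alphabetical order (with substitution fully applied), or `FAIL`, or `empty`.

step 1: unify (List c -> (d -> c)) ~ e  [subst: {-} | 1 pending]
  bind e := (List c -> (d -> c))
step 2: unify (b -> c) ~ (List c -> Int)  [subst: {e:=(List c -> (d -> c))} | 0 pending]
  -> decompose arrow: push b~List c, c~Int
step 3: unify b ~ List c  [subst: {e:=(List c -> (d -> c))} | 1 pending]
  bind b := List c
step 4: unify c ~ Int  [subst: {e:=(List c -> (d -> c)), b:=List c} | 0 pending]
  bind c := Int

Answer: b:=List Int c:=Int e:=(List Int -> (d -> Int))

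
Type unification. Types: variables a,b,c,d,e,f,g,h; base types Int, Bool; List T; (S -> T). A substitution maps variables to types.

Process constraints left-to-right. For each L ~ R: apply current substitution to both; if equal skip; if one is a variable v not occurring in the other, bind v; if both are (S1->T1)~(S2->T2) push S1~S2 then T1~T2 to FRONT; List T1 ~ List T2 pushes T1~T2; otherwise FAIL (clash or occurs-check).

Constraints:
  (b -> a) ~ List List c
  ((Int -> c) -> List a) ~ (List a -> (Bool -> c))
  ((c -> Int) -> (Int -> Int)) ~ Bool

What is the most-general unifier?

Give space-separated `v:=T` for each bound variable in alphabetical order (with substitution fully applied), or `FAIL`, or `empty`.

step 1: unify (b -> a) ~ List List c  [subst: {-} | 2 pending]
  clash: (b -> a) vs List List c

Answer: FAIL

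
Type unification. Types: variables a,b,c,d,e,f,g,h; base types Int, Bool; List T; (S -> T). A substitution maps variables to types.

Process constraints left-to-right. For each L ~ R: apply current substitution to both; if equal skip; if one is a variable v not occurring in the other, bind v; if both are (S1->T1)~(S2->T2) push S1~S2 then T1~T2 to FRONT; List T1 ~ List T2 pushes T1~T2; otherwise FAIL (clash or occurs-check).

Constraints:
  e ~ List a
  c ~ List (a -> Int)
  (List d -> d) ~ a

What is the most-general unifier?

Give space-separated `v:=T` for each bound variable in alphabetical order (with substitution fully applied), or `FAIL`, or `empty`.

step 1: unify e ~ List a  [subst: {-} | 2 pending]
  bind e := List a
step 2: unify c ~ List (a -> Int)  [subst: {e:=List a} | 1 pending]
  bind c := List (a -> Int)
step 3: unify (List d -> d) ~ a  [subst: {e:=List a, c:=List (a -> Int)} | 0 pending]
  bind a := (List d -> d)

Answer: a:=(List d -> d) c:=List ((List d -> d) -> Int) e:=List (List d -> d)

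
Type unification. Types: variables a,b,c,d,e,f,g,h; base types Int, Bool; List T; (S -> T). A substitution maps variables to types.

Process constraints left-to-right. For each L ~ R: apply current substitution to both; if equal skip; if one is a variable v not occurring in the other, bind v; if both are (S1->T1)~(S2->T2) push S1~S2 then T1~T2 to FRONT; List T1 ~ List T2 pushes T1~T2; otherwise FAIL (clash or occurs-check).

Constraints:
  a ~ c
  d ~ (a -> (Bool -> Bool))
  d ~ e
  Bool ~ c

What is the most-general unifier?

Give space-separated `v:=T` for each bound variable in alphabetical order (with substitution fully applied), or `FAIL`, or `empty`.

step 1: unify a ~ c  [subst: {-} | 3 pending]
  bind a := c
step 2: unify d ~ (c -> (Bool -> Bool))  [subst: {a:=c} | 2 pending]
  bind d := (c -> (Bool -> Bool))
step 3: unify (c -> (Bool -> Bool)) ~ e  [subst: {a:=c, d:=(c -> (Bool -> Bool))} | 1 pending]
  bind e := (c -> (Bool -> Bool))
step 4: unify Bool ~ c  [subst: {a:=c, d:=(c -> (Bool -> Bool)), e:=(c -> (Bool -> Bool))} | 0 pending]
  bind c := Bool

Answer: a:=Bool c:=Bool d:=(Bool -> (Bool -> Bool)) e:=(Bool -> (Bool -> Bool))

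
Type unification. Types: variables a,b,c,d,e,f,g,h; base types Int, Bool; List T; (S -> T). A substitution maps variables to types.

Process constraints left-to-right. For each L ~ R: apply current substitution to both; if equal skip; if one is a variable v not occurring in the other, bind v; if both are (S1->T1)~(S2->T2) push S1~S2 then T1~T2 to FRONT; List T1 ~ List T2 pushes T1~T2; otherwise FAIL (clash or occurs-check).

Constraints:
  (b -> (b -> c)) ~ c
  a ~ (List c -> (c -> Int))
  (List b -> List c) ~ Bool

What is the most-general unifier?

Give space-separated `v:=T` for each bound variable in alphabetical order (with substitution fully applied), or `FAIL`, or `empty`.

Answer: FAIL

Derivation:
step 1: unify (b -> (b -> c)) ~ c  [subst: {-} | 2 pending]
  occurs-check fail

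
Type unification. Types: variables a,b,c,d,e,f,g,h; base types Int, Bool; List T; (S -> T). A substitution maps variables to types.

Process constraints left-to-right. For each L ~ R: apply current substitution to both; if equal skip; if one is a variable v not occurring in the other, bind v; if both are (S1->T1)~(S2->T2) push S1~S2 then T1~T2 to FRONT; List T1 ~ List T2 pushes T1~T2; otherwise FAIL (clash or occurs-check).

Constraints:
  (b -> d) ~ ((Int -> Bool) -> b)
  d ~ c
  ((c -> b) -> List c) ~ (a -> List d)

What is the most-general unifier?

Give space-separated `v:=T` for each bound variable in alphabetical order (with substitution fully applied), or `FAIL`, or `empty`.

step 1: unify (b -> d) ~ ((Int -> Bool) -> b)  [subst: {-} | 2 pending]
  -> decompose arrow: push b~(Int -> Bool), d~b
step 2: unify b ~ (Int -> Bool)  [subst: {-} | 3 pending]
  bind b := (Int -> Bool)
step 3: unify d ~ (Int -> Bool)  [subst: {b:=(Int -> Bool)} | 2 pending]
  bind d := (Int -> Bool)
step 4: unify (Int -> Bool) ~ c  [subst: {b:=(Int -> Bool), d:=(Int -> Bool)} | 1 pending]
  bind c := (Int -> Bool)
step 5: unify (((Int -> Bool) -> (Int -> Bool)) -> List (Int -> Bool)) ~ (a -> List (Int -> Bool))  [subst: {b:=(Int -> Bool), d:=(Int -> Bool), c:=(Int -> Bool)} | 0 pending]
  -> decompose arrow: push ((Int -> Bool) -> (Int -> Bool))~a, List (Int -> Bool)~List (Int -> Bool)
step 6: unify ((Int -> Bool) -> (Int -> Bool)) ~ a  [subst: {b:=(Int -> Bool), d:=(Int -> Bool), c:=(Int -> Bool)} | 1 pending]
  bind a := ((Int -> Bool) -> (Int -> Bool))
step 7: unify List (Int -> Bool) ~ List (Int -> Bool)  [subst: {b:=(Int -> Bool), d:=(Int -> Bool), c:=(Int -> Bool), a:=((Int -> Bool) -> (Int -> Bool))} | 0 pending]
  -> identical, skip

Answer: a:=((Int -> Bool) -> (Int -> Bool)) b:=(Int -> Bool) c:=(Int -> Bool) d:=(Int -> Bool)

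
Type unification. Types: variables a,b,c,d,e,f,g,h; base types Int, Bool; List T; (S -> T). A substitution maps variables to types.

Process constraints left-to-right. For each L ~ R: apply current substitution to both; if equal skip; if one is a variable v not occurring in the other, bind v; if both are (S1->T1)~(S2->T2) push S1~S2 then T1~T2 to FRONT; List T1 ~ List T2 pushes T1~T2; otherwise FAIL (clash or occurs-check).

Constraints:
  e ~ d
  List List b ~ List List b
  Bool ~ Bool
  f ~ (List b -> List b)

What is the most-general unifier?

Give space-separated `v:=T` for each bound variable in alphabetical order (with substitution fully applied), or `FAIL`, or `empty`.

Answer: e:=d f:=(List b -> List b)

Derivation:
step 1: unify e ~ d  [subst: {-} | 3 pending]
  bind e := d
step 2: unify List List b ~ List List b  [subst: {e:=d} | 2 pending]
  -> identical, skip
step 3: unify Bool ~ Bool  [subst: {e:=d} | 1 pending]
  -> identical, skip
step 4: unify f ~ (List b -> List b)  [subst: {e:=d} | 0 pending]
  bind f := (List b -> List b)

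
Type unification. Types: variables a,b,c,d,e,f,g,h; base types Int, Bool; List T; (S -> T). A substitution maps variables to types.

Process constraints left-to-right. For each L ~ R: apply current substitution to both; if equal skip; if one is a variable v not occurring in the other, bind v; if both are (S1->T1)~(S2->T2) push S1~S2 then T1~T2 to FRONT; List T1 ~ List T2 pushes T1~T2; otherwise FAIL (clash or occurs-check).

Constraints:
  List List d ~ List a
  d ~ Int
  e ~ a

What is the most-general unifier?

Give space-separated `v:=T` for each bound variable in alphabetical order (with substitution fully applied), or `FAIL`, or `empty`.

step 1: unify List List d ~ List a  [subst: {-} | 2 pending]
  -> decompose List: push List d~a
step 2: unify List d ~ a  [subst: {-} | 2 pending]
  bind a := List d
step 3: unify d ~ Int  [subst: {a:=List d} | 1 pending]
  bind d := Int
step 4: unify e ~ List Int  [subst: {a:=List d, d:=Int} | 0 pending]
  bind e := List Int

Answer: a:=List Int d:=Int e:=List Int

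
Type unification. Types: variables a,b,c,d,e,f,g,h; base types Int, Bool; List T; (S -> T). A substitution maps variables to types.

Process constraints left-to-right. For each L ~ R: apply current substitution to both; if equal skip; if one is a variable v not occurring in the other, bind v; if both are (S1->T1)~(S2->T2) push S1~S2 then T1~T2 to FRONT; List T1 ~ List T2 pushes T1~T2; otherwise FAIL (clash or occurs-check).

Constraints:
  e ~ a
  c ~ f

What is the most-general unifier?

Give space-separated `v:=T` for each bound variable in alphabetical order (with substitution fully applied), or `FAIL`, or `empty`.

step 1: unify e ~ a  [subst: {-} | 1 pending]
  bind e := a
step 2: unify c ~ f  [subst: {e:=a} | 0 pending]
  bind c := f

Answer: c:=f e:=a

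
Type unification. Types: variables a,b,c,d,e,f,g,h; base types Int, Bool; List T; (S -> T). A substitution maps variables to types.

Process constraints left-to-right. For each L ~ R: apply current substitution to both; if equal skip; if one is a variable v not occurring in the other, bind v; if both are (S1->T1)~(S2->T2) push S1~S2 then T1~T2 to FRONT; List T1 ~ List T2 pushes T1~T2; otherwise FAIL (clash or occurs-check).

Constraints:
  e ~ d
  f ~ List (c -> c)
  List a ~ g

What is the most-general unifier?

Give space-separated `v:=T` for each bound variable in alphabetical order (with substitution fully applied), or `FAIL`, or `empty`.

Answer: e:=d f:=List (c -> c) g:=List a

Derivation:
step 1: unify e ~ d  [subst: {-} | 2 pending]
  bind e := d
step 2: unify f ~ List (c -> c)  [subst: {e:=d} | 1 pending]
  bind f := List (c -> c)
step 3: unify List a ~ g  [subst: {e:=d, f:=List (c -> c)} | 0 pending]
  bind g := List a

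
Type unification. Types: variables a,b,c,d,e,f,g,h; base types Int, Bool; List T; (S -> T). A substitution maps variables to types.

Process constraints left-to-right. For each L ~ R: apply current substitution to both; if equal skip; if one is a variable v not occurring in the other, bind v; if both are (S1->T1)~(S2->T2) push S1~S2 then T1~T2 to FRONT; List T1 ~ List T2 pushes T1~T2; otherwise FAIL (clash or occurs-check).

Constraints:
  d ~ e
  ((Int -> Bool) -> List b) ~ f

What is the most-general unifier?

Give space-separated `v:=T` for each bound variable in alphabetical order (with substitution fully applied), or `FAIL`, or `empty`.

Answer: d:=e f:=((Int -> Bool) -> List b)

Derivation:
step 1: unify d ~ e  [subst: {-} | 1 pending]
  bind d := e
step 2: unify ((Int -> Bool) -> List b) ~ f  [subst: {d:=e} | 0 pending]
  bind f := ((Int -> Bool) -> List b)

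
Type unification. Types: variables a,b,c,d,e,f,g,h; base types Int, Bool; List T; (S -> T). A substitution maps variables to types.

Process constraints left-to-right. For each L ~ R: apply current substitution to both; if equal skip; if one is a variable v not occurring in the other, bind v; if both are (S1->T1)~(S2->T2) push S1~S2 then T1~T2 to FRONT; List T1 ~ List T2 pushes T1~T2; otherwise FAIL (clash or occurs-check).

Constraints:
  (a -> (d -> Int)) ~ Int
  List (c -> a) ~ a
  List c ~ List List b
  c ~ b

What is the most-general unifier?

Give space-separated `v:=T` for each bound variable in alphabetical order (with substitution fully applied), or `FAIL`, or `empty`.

step 1: unify (a -> (d -> Int)) ~ Int  [subst: {-} | 3 pending]
  clash: (a -> (d -> Int)) vs Int

Answer: FAIL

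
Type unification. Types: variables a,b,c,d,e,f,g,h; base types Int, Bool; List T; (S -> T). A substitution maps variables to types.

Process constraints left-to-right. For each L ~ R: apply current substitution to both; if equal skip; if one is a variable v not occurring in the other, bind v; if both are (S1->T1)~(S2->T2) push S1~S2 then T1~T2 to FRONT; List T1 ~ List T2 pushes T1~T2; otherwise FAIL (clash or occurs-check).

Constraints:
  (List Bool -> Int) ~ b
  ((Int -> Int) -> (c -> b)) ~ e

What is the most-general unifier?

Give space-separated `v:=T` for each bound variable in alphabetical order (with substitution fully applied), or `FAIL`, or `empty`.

Answer: b:=(List Bool -> Int) e:=((Int -> Int) -> (c -> (List Bool -> Int)))

Derivation:
step 1: unify (List Bool -> Int) ~ b  [subst: {-} | 1 pending]
  bind b := (List Bool -> Int)
step 2: unify ((Int -> Int) -> (c -> (List Bool -> Int))) ~ e  [subst: {b:=(List Bool -> Int)} | 0 pending]
  bind e := ((Int -> Int) -> (c -> (List Bool -> Int)))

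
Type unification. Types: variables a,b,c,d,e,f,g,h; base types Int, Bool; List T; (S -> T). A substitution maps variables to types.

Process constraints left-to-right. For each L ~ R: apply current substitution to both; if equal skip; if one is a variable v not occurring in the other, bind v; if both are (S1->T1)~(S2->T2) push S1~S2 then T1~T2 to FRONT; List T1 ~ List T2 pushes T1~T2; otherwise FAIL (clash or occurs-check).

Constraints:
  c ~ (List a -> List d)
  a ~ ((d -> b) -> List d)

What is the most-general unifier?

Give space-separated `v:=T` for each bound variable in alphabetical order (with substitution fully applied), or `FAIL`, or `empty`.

step 1: unify c ~ (List a -> List d)  [subst: {-} | 1 pending]
  bind c := (List a -> List d)
step 2: unify a ~ ((d -> b) -> List d)  [subst: {c:=(List a -> List d)} | 0 pending]
  bind a := ((d -> b) -> List d)

Answer: a:=((d -> b) -> List d) c:=(List ((d -> b) -> List d) -> List d)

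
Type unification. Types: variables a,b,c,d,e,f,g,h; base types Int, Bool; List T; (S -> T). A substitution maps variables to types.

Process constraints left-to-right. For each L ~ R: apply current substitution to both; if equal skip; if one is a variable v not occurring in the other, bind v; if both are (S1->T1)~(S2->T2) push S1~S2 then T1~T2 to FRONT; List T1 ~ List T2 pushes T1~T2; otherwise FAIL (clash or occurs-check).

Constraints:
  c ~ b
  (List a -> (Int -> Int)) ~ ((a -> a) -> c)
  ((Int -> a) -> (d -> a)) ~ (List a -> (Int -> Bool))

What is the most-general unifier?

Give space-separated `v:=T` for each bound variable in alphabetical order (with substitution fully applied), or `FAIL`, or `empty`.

step 1: unify c ~ b  [subst: {-} | 2 pending]
  bind c := b
step 2: unify (List a -> (Int -> Int)) ~ ((a -> a) -> b)  [subst: {c:=b} | 1 pending]
  -> decompose arrow: push List a~(a -> a), (Int -> Int)~b
step 3: unify List a ~ (a -> a)  [subst: {c:=b} | 2 pending]
  clash: List a vs (a -> a)

Answer: FAIL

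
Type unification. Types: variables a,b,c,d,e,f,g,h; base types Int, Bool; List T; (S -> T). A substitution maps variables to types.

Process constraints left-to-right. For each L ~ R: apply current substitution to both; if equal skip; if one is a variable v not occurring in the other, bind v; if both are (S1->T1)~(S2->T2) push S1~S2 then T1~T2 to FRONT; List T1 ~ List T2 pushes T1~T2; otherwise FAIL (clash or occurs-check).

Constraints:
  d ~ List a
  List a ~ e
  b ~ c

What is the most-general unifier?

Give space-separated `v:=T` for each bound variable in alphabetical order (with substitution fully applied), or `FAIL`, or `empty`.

Answer: b:=c d:=List a e:=List a

Derivation:
step 1: unify d ~ List a  [subst: {-} | 2 pending]
  bind d := List a
step 2: unify List a ~ e  [subst: {d:=List a} | 1 pending]
  bind e := List a
step 3: unify b ~ c  [subst: {d:=List a, e:=List a} | 0 pending]
  bind b := c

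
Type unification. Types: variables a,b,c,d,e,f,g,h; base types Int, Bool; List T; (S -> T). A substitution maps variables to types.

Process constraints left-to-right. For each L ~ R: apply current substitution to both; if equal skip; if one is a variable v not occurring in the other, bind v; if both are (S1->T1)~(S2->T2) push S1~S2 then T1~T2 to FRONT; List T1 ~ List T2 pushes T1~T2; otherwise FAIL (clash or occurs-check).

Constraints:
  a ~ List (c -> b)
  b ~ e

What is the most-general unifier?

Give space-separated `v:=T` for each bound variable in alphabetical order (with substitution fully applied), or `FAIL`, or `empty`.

Answer: a:=List (c -> e) b:=e

Derivation:
step 1: unify a ~ List (c -> b)  [subst: {-} | 1 pending]
  bind a := List (c -> b)
step 2: unify b ~ e  [subst: {a:=List (c -> b)} | 0 pending]
  bind b := e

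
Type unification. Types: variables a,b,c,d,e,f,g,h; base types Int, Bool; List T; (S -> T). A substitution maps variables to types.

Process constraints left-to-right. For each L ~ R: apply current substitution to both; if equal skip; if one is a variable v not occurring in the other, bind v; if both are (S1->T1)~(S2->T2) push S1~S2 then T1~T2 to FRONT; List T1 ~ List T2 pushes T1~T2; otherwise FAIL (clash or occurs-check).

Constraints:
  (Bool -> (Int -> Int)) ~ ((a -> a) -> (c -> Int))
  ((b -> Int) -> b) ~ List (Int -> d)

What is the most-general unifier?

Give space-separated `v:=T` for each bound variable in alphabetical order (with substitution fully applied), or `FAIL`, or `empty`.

step 1: unify (Bool -> (Int -> Int)) ~ ((a -> a) -> (c -> Int))  [subst: {-} | 1 pending]
  -> decompose arrow: push Bool~(a -> a), (Int -> Int)~(c -> Int)
step 2: unify Bool ~ (a -> a)  [subst: {-} | 2 pending]
  clash: Bool vs (a -> a)

Answer: FAIL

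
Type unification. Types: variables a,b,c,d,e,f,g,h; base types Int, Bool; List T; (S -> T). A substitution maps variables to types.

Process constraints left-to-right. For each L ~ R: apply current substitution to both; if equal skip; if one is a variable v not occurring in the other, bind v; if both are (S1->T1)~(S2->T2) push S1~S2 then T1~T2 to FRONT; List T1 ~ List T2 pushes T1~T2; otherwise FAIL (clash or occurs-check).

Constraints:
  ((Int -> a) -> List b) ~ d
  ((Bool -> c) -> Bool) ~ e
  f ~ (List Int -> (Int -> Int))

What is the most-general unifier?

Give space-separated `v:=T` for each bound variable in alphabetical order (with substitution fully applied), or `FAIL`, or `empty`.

Answer: d:=((Int -> a) -> List b) e:=((Bool -> c) -> Bool) f:=(List Int -> (Int -> Int))

Derivation:
step 1: unify ((Int -> a) -> List b) ~ d  [subst: {-} | 2 pending]
  bind d := ((Int -> a) -> List b)
step 2: unify ((Bool -> c) -> Bool) ~ e  [subst: {d:=((Int -> a) -> List b)} | 1 pending]
  bind e := ((Bool -> c) -> Bool)
step 3: unify f ~ (List Int -> (Int -> Int))  [subst: {d:=((Int -> a) -> List b), e:=((Bool -> c) -> Bool)} | 0 pending]
  bind f := (List Int -> (Int -> Int))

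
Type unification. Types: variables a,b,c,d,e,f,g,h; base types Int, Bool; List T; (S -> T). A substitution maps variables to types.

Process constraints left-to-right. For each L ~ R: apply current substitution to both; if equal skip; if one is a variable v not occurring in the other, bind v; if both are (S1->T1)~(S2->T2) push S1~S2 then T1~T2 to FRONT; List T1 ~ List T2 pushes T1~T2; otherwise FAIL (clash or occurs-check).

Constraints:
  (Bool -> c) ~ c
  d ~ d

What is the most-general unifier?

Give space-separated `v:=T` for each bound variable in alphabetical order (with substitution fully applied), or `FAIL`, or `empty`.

Answer: FAIL

Derivation:
step 1: unify (Bool -> c) ~ c  [subst: {-} | 1 pending]
  occurs-check fail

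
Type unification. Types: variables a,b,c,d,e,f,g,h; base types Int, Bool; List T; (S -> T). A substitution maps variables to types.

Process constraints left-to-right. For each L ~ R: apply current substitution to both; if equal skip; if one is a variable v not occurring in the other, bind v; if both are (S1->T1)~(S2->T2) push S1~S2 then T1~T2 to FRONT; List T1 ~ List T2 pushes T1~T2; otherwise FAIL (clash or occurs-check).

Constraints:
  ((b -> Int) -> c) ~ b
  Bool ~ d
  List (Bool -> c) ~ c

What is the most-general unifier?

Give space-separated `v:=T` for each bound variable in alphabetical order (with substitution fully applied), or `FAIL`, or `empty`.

Answer: FAIL

Derivation:
step 1: unify ((b -> Int) -> c) ~ b  [subst: {-} | 2 pending]
  occurs-check fail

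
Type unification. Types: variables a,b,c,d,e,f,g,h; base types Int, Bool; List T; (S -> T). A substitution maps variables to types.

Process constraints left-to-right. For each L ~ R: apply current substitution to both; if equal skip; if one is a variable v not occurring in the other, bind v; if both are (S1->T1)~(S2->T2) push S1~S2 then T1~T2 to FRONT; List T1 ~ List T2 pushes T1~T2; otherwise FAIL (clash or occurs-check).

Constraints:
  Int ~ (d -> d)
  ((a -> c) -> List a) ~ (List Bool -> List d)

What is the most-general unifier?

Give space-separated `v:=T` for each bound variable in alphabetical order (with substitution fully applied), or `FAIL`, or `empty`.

Answer: FAIL

Derivation:
step 1: unify Int ~ (d -> d)  [subst: {-} | 1 pending]
  clash: Int vs (d -> d)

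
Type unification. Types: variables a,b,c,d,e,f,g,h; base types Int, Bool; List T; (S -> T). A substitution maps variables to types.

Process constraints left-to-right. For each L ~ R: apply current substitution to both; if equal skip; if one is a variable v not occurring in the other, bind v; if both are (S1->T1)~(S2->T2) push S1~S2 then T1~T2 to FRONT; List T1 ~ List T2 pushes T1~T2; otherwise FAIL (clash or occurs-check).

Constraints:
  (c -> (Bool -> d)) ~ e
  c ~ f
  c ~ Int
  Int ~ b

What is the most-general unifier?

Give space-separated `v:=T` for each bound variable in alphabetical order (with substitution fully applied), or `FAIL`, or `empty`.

step 1: unify (c -> (Bool -> d)) ~ e  [subst: {-} | 3 pending]
  bind e := (c -> (Bool -> d))
step 2: unify c ~ f  [subst: {e:=(c -> (Bool -> d))} | 2 pending]
  bind c := f
step 3: unify f ~ Int  [subst: {e:=(c -> (Bool -> d)), c:=f} | 1 pending]
  bind f := Int
step 4: unify Int ~ b  [subst: {e:=(c -> (Bool -> d)), c:=f, f:=Int} | 0 pending]
  bind b := Int

Answer: b:=Int c:=Int e:=(Int -> (Bool -> d)) f:=Int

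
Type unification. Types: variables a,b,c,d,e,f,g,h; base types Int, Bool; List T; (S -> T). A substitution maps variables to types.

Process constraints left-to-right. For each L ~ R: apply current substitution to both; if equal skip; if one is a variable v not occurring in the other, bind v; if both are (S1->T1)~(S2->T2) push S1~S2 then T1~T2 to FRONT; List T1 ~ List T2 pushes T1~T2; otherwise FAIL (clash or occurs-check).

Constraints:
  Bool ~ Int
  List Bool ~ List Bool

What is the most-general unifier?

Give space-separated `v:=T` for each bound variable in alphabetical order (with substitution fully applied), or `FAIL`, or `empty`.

step 1: unify Bool ~ Int  [subst: {-} | 1 pending]
  clash: Bool vs Int

Answer: FAIL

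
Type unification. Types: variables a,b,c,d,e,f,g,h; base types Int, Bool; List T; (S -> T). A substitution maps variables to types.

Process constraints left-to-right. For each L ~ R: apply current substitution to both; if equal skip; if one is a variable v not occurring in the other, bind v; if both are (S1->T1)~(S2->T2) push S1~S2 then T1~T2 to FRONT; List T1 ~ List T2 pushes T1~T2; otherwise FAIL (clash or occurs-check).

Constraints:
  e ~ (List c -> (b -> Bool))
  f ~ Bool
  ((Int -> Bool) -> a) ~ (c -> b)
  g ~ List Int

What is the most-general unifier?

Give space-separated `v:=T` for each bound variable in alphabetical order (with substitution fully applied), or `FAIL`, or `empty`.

Answer: a:=b c:=(Int -> Bool) e:=(List (Int -> Bool) -> (b -> Bool)) f:=Bool g:=List Int

Derivation:
step 1: unify e ~ (List c -> (b -> Bool))  [subst: {-} | 3 pending]
  bind e := (List c -> (b -> Bool))
step 2: unify f ~ Bool  [subst: {e:=(List c -> (b -> Bool))} | 2 pending]
  bind f := Bool
step 3: unify ((Int -> Bool) -> a) ~ (c -> b)  [subst: {e:=(List c -> (b -> Bool)), f:=Bool} | 1 pending]
  -> decompose arrow: push (Int -> Bool)~c, a~b
step 4: unify (Int -> Bool) ~ c  [subst: {e:=(List c -> (b -> Bool)), f:=Bool} | 2 pending]
  bind c := (Int -> Bool)
step 5: unify a ~ b  [subst: {e:=(List c -> (b -> Bool)), f:=Bool, c:=(Int -> Bool)} | 1 pending]
  bind a := b
step 6: unify g ~ List Int  [subst: {e:=(List c -> (b -> Bool)), f:=Bool, c:=(Int -> Bool), a:=b} | 0 pending]
  bind g := List Int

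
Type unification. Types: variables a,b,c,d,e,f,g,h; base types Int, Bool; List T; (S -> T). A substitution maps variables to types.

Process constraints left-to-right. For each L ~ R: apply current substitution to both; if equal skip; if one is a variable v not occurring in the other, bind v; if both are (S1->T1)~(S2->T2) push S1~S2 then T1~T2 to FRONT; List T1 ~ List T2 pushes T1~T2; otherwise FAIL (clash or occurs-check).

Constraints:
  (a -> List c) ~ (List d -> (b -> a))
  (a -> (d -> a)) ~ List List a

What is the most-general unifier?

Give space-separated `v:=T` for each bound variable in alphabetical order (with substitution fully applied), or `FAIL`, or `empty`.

Answer: FAIL

Derivation:
step 1: unify (a -> List c) ~ (List d -> (b -> a))  [subst: {-} | 1 pending]
  -> decompose arrow: push a~List d, List c~(b -> a)
step 2: unify a ~ List d  [subst: {-} | 2 pending]
  bind a := List d
step 3: unify List c ~ (b -> List d)  [subst: {a:=List d} | 1 pending]
  clash: List c vs (b -> List d)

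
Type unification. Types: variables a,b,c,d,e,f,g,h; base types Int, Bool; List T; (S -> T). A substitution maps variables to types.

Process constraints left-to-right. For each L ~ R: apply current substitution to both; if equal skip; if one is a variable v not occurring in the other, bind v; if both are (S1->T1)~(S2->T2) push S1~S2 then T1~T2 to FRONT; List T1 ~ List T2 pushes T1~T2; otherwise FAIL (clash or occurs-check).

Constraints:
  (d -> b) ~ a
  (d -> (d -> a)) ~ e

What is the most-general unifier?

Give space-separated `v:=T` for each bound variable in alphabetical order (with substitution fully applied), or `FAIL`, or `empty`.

Answer: a:=(d -> b) e:=(d -> (d -> (d -> b)))

Derivation:
step 1: unify (d -> b) ~ a  [subst: {-} | 1 pending]
  bind a := (d -> b)
step 2: unify (d -> (d -> (d -> b))) ~ e  [subst: {a:=(d -> b)} | 0 pending]
  bind e := (d -> (d -> (d -> b)))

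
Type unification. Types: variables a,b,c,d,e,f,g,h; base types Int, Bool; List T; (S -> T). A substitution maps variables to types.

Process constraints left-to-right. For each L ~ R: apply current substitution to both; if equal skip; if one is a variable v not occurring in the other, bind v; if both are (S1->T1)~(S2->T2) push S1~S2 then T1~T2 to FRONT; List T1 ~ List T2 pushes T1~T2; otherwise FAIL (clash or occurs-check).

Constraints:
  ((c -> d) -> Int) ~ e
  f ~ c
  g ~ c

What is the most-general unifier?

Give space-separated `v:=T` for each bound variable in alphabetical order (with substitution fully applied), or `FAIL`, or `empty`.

Answer: e:=((c -> d) -> Int) f:=c g:=c

Derivation:
step 1: unify ((c -> d) -> Int) ~ e  [subst: {-} | 2 pending]
  bind e := ((c -> d) -> Int)
step 2: unify f ~ c  [subst: {e:=((c -> d) -> Int)} | 1 pending]
  bind f := c
step 3: unify g ~ c  [subst: {e:=((c -> d) -> Int), f:=c} | 0 pending]
  bind g := c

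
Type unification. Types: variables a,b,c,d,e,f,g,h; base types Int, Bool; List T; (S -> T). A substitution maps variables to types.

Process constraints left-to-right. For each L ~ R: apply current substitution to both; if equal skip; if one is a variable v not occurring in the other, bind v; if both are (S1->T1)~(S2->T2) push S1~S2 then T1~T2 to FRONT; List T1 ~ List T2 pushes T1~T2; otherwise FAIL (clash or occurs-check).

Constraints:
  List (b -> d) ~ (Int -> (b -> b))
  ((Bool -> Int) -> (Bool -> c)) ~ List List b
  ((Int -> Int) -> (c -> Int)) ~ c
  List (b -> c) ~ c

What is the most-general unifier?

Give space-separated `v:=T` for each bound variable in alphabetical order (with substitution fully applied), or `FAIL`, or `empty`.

Answer: FAIL

Derivation:
step 1: unify List (b -> d) ~ (Int -> (b -> b))  [subst: {-} | 3 pending]
  clash: List (b -> d) vs (Int -> (b -> b))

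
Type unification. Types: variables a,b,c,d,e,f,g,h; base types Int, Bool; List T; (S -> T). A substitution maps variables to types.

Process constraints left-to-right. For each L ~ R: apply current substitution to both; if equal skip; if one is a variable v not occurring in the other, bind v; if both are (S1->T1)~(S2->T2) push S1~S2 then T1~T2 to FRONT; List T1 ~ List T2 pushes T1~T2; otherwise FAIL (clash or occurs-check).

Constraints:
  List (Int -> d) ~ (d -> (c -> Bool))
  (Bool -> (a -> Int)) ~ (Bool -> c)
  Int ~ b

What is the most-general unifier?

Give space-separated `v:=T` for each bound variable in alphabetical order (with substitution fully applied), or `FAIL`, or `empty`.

step 1: unify List (Int -> d) ~ (d -> (c -> Bool))  [subst: {-} | 2 pending]
  clash: List (Int -> d) vs (d -> (c -> Bool))

Answer: FAIL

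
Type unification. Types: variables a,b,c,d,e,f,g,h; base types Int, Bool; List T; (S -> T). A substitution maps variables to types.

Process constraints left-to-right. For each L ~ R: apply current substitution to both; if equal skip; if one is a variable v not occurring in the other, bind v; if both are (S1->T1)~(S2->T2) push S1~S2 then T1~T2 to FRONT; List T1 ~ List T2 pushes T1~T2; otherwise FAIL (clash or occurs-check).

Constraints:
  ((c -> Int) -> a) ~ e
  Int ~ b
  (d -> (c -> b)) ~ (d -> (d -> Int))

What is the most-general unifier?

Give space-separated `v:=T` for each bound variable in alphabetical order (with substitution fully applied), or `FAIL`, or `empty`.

Answer: b:=Int c:=d e:=((d -> Int) -> a)

Derivation:
step 1: unify ((c -> Int) -> a) ~ e  [subst: {-} | 2 pending]
  bind e := ((c -> Int) -> a)
step 2: unify Int ~ b  [subst: {e:=((c -> Int) -> a)} | 1 pending]
  bind b := Int
step 3: unify (d -> (c -> Int)) ~ (d -> (d -> Int))  [subst: {e:=((c -> Int) -> a), b:=Int} | 0 pending]
  -> decompose arrow: push d~d, (c -> Int)~(d -> Int)
step 4: unify d ~ d  [subst: {e:=((c -> Int) -> a), b:=Int} | 1 pending]
  -> identical, skip
step 5: unify (c -> Int) ~ (d -> Int)  [subst: {e:=((c -> Int) -> a), b:=Int} | 0 pending]
  -> decompose arrow: push c~d, Int~Int
step 6: unify c ~ d  [subst: {e:=((c -> Int) -> a), b:=Int} | 1 pending]
  bind c := d
step 7: unify Int ~ Int  [subst: {e:=((c -> Int) -> a), b:=Int, c:=d} | 0 pending]
  -> identical, skip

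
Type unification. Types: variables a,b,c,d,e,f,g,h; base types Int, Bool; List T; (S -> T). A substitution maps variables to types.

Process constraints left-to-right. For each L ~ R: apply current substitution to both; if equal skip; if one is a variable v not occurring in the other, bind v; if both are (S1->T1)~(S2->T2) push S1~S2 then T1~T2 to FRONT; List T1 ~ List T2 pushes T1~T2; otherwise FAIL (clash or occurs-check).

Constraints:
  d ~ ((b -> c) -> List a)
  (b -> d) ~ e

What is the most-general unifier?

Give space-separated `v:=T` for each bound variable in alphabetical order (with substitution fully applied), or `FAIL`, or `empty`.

Answer: d:=((b -> c) -> List a) e:=(b -> ((b -> c) -> List a))

Derivation:
step 1: unify d ~ ((b -> c) -> List a)  [subst: {-} | 1 pending]
  bind d := ((b -> c) -> List a)
step 2: unify (b -> ((b -> c) -> List a)) ~ e  [subst: {d:=((b -> c) -> List a)} | 0 pending]
  bind e := (b -> ((b -> c) -> List a))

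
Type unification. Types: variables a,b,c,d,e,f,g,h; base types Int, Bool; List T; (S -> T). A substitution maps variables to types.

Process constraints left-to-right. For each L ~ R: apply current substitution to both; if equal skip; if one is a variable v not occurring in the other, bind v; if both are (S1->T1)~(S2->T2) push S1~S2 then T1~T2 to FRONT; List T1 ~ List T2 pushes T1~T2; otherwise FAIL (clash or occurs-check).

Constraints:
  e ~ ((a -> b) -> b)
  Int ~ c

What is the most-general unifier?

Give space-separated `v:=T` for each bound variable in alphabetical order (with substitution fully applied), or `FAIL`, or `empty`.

step 1: unify e ~ ((a -> b) -> b)  [subst: {-} | 1 pending]
  bind e := ((a -> b) -> b)
step 2: unify Int ~ c  [subst: {e:=((a -> b) -> b)} | 0 pending]
  bind c := Int

Answer: c:=Int e:=((a -> b) -> b)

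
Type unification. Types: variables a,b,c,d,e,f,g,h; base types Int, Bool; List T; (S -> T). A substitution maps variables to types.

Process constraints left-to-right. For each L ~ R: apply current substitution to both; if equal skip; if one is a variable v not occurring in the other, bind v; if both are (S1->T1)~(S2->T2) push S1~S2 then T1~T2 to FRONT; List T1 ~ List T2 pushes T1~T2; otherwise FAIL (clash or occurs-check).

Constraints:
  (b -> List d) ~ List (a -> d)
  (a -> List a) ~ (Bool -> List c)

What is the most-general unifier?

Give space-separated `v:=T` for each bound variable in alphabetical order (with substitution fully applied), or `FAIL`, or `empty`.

step 1: unify (b -> List d) ~ List (a -> d)  [subst: {-} | 1 pending]
  clash: (b -> List d) vs List (a -> d)

Answer: FAIL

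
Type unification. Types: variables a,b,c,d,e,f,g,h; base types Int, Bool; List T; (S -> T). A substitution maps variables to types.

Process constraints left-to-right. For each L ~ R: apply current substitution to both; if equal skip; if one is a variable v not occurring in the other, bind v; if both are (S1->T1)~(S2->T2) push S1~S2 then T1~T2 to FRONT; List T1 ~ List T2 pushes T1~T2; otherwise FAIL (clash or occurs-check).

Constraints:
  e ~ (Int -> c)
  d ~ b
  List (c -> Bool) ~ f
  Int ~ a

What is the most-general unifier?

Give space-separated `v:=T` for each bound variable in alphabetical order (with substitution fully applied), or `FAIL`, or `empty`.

step 1: unify e ~ (Int -> c)  [subst: {-} | 3 pending]
  bind e := (Int -> c)
step 2: unify d ~ b  [subst: {e:=(Int -> c)} | 2 pending]
  bind d := b
step 3: unify List (c -> Bool) ~ f  [subst: {e:=(Int -> c), d:=b} | 1 pending]
  bind f := List (c -> Bool)
step 4: unify Int ~ a  [subst: {e:=(Int -> c), d:=b, f:=List (c -> Bool)} | 0 pending]
  bind a := Int

Answer: a:=Int d:=b e:=(Int -> c) f:=List (c -> Bool)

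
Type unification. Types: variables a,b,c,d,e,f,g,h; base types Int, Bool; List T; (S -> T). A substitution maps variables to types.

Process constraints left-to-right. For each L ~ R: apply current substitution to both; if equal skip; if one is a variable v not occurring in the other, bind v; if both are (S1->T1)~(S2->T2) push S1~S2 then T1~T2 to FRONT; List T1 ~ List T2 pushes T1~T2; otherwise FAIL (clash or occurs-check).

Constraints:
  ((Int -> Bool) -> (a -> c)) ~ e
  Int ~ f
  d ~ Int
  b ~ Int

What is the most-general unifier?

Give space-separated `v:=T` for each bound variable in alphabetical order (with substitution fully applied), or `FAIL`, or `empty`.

step 1: unify ((Int -> Bool) -> (a -> c)) ~ e  [subst: {-} | 3 pending]
  bind e := ((Int -> Bool) -> (a -> c))
step 2: unify Int ~ f  [subst: {e:=((Int -> Bool) -> (a -> c))} | 2 pending]
  bind f := Int
step 3: unify d ~ Int  [subst: {e:=((Int -> Bool) -> (a -> c)), f:=Int} | 1 pending]
  bind d := Int
step 4: unify b ~ Int  [subst: {e:=((Int -> Bool) -> (a -> c)), f:=Int, d:=Int} | 0 pending]
  bind b := Int

Answer: b:=Int d:=Int e:=((Int -> Bool) -> (a -> c)) f:=Int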